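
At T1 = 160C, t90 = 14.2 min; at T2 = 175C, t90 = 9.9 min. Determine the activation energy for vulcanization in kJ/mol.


T1 = 433.15 K, T2 = 448.15 K
1/T1 - 1/T2 = 7.7273e-05
ln(t1/t2) = ln(14.2/9.9) = 0.3607
Ea = 8.314 * 0.3607 / 7.7273e-05 = 38809.2545 J/mol
Ea = 38.81 kJ/mol

38.81 kJ/mol


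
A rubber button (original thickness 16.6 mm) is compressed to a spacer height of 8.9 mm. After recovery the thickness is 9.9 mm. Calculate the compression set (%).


CS = (t0 - recovered) / (t0 - ts) * 100
= (16.6 - 9.9) / (16.6 - 8.9) * 100
= 6.7 / 7.7 * 100
= 87.0%

87.0%


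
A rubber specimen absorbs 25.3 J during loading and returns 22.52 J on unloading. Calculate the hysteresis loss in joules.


Hysteresis loss = loading - unloading
= 25.3 - 22.52
= 2.78 J

2.78 J


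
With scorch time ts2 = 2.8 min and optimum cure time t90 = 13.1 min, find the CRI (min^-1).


CRI = 100 / (t90 - ts2)
= 100 / (13.1 - 2.8)
= 100 / 10.3
= 9.71 min^-1

9.71 min^-1


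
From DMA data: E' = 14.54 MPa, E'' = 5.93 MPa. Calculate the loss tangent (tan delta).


tan delta = E'' / E'
= 5.93 / 14.54
= 0.4078

tan delta = 0.4078


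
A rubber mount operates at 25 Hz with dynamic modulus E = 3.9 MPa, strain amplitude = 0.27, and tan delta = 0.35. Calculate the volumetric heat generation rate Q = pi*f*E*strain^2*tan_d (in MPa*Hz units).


Q = pi * f * E * strain^2 * tan_d
= pi * 25 * 3.9 * 0.27^2 * 0.35
= pi * 25 * 3.9 * 0.0729 * 0.35
= 7.8154

Q = 7.8154


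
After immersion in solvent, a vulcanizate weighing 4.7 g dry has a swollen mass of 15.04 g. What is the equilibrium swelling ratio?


Q = W_swollen / W_dry
Q = 15.04 / 4.7
Q = 3.2

Q = 3.2


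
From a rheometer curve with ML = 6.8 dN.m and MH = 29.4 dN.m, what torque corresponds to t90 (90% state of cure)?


M90 = ML + 0.9 * (MH - ML)
M90 = 6.8 + 0.9 * (29.4 - 6.8)
M90 = 6.8 + 0.9 * 22.6
M90 = 27.14 dN.m

27.14 dN.m


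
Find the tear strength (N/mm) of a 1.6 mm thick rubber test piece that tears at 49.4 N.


Tear strength = force / thickness
= 49.4 / 1.6
= 30.87 N/mm

30.87 N/mm


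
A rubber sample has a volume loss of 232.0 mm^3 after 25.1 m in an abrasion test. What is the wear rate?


Rate = volume_loss / distance
= 232.0 / 25.1
= 9.243 mm^3/m

9.243 mm^3/m


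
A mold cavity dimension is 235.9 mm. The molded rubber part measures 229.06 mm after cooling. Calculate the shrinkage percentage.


Shrinkage = (mold - part) / mold * 100
= (235.9 - 229.06) / 235.9 * 100
= 6.84 / 235.9 * 100
= 2.9%

2.9%


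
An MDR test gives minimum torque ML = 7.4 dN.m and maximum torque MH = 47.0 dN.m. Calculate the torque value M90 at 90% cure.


M90 = ML + 0.9 * (MH - ML)
M90 = 7.4 + 0.9 * (47.0 - 7.4)
M90 = 7.4 + 0.9 * 39.6
M90 = 43.04 dN.m

43.04 dN.m


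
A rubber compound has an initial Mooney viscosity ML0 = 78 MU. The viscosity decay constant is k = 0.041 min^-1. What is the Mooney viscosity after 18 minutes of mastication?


ML = ML0 * exp(-k * t)
ML = 78 * exp(-0.041 * 18)
ML = 78 * 0.4781
ML = 37.29 MU

37.29 MU


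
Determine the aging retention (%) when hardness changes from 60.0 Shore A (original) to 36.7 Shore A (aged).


Retention = aged / original * 100
= 36.7 / 60.0 * 100
= 61.2%

61.2%


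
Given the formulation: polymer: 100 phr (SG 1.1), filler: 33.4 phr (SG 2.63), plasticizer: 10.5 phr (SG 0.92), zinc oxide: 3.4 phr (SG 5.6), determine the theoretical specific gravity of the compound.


Sum of weights = 147.3
Volume contributions:
  polymer: 100/1.1 = 90.9091
  filler: 33.4/2.63 = 12.6996
  plasticizer: 10.5/0.92 = 11.4130
  zinc oxide: 3.4/5.6 = 0.6071
Sum of volumes = 115.6289
SG = 147.3 / 115.6289 = 1.274

SG = 1.274


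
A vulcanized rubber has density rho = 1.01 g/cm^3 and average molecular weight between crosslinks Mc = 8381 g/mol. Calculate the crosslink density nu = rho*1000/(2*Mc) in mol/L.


nu = rho * 1000 / (2 * Mc)
nu = 1.01 * 1000 / (2 * 8381)
nu = 1010.0 / 16762
nu = 0.0603 mol/L

0.0603 mol/L


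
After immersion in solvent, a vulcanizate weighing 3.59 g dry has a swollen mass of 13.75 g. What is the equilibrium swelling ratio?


Q = W_swollen / W_dry
Q = 13.75 / 3.59
Q = 3.83

Q = 3.83


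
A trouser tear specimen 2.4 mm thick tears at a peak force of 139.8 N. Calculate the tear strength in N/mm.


Tear strength = force / thickness
= 139.8 / 2.4
= 58.25 N/mm

58.25 N/mm


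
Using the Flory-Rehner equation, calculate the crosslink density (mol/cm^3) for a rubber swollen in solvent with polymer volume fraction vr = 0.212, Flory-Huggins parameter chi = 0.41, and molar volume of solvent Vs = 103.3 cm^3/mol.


ln(1 - vr) = ln(1 - 0.212) = -0.2383
Numerator = -((-0.2383) + 0.212 + 0.41 * 0.212^2) = 0.0078
Denominator = 103.3 * (0.212^(1/3) - 0.212/2) = 50.6452
nu = 0.0078 / 50.6452 = 1.5461e-04 mol/cm^3

1.5461e-04 mol/cm^3


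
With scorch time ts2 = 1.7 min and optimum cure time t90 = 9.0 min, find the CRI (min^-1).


CRI = 100 / (t90 - ts2)
= 100 / (9.0 - 1.7)
= 100 / 7.3
= 13.7 min^-1

13.7 min^-1


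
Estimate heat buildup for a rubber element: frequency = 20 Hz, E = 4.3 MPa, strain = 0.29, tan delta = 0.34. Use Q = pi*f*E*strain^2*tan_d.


Q = pi * f * E * strain^2 * tan_d
= pi * 20 * 4.3 * 0.29^2 * 0.34
= pi * 20 * 4.3 * 0.0841 * 0.34
= 7.7254

Q = 7.7254


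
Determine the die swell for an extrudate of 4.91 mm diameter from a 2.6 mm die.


Die swell ratio = D_extrudate / D_die
= 4.91 / 2.6
= 1.888

Die swell = 1.888


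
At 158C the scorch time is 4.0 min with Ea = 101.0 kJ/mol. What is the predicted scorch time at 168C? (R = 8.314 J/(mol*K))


Convert temperatures: T1 = 158 + 273.15 = 431.15 K, T2 = 168 + 273.15 = 441.15 K
ts2_new = 4.0 * exp(101000 / 8.314 * (1/441.15 - 1/431.15))
1/T2 - 1/T1 = -5.2576e-05
ts2_new = 2.11 min

2.11 min


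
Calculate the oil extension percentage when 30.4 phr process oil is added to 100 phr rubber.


Oil % = oil / (100 + oil) * 100
= 30.4 / (100 + 30.4) * 100
= 30.4 / 130.4 * 100
= 23.31%

23.31%


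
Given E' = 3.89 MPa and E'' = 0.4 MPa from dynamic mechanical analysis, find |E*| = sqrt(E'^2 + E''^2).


|E*| = sqrt(E'^2 + E''^2)
= sqrt(3.89^2 + 0.4^2)
= sqrt(15.1321 + 0.1600)
= 3.911 MPa

3.911 MPa


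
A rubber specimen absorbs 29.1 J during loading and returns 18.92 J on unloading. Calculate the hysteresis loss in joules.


Hysteresis loss = loading - unloading
= 29.1 - 18.92
= 10.18 J

10.18 J


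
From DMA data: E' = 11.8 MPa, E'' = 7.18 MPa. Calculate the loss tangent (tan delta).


tan delta = E'' / E'
= 7.18 / 11.8
= 0.6085

tan delta = 0.6085


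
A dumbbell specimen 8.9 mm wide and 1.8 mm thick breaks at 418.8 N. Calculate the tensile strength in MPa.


Area = width * thickness = 8.9 * 1.8 = 16.02 mm^2
TS = force / area = 418.8 / 16.02 = 26.14 MPa

26.14 MPa


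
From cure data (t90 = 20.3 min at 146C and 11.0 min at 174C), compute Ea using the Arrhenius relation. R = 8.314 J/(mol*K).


T1 = 419.15 K, T2 = 447.15 K
1/T1 - 1/T2 = 1.4939e-04
ln(t1/t2) = ln(20.3/11.0) = 0.6127
Ea = 8.314 * 0.6127 / 1.4939e-04 = 34098.9283 J/mol
Ea = 34.1 kJ/mol

34.1 kJ/mol


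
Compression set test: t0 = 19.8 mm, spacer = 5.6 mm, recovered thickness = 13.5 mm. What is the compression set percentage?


CS = (t0 - recovered) / (t0 - ts) * 100
= (19.8 - 13.5) / (19.8 - 5.6) * 100
= 6.3 / 14.2 * 100
= 44.4%

44.4%


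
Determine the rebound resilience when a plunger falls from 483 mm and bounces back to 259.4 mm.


Resilience = h_rebound / h_drop * 100
= 259.4 / 483 * 100
= 53.7%

53.7%


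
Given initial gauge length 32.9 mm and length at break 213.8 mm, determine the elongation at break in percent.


Elongation = (Lf - L0) / L0 * 100
= (213.8 - 32.9) / 32.9 * 100
= 180.9 / 32.9 * 100
= 549.8%

549.8%


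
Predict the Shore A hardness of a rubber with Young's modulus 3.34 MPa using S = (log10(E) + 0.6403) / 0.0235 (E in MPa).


log10(E) = 0.0235*S - 0.6403  =>  S = (log10(E) + 0.6403) / 0.0235
log10(3.34) = 0.523746
S = (0.523746 + 0.6403) / 0.0235 = 1.164046 / 0.0235
S = 49.5

Shore A = 49.5


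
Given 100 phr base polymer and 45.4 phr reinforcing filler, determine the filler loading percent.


Filler % = filler / (rubber + filler) * 100
= 45.4 / (100 + 45.4) * 100
= 45.4 / 145.4 * 100
= 31.22%

31.22%


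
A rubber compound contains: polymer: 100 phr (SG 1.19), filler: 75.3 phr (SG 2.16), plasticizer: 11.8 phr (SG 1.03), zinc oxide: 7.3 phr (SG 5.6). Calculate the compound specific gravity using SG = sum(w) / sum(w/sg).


Sum of weights = 194.4
Volume contributions:
  polymer: 100/1.19 = 84.0336
  filler: 75.3/2.16 = 34.8611
  plasticizer: 11.8/1.03 = 11.4563
  zinc oxide: 7.3/5.6 = 1.3036
Sum of volumes = 131.6546
SG = 194.4 / 131.6546 = 1.477

SG = 1.477


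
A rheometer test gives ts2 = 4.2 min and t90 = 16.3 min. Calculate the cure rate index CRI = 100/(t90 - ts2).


CRI = 100 / (t90 - ts2)
= 100 / (16.3 - 4.2)
= 100 / 12.1
= 8.26 min^-1

8.26 min^-1


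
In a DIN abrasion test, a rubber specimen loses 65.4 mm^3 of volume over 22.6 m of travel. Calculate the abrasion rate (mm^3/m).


Rate = volume_loss / distance
= 65.4 / 22.6
= 2.894 mm^3/m

2.894 mm^3/m


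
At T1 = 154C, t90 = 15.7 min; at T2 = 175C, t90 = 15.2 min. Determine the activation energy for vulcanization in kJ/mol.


T1 = 427.15 K, T2 = 448.15 K
1/T1 - 1/T2 = 1.0970e-04
ln(t1/t2) = ln(15.7/15.2) = 0.0324
Ea = 8.314 * 0.0324 / 1.0970e-04 = 2452.8668 J/mol
Ea = 2.45 kJ/mol

2.45 kJ/mol


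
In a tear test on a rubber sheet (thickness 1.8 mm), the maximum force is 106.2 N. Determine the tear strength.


Tear strength = force / thickness
= 106.2 / 1.8
= 59.0 N/mm

59.0 N/mm


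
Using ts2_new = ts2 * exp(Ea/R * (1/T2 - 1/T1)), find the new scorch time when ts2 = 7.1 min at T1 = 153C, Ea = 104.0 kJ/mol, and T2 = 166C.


Convert temperatures: T1 = 153 + 273.15 = 426.15 K, T2 = 166 + 273.15 = 439.15 K
ts2_new = 7.1 * exp(104000 / 8.314 * (1/439.15 - 1/426.15))
1/T2 - 1/T1 = -6.9465e-05
ts2_new = 2.98 min

2.98 min


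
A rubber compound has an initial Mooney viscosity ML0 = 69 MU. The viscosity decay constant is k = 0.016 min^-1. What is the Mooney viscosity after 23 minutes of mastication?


ML = ML0 * exp(-k * t)
ML = 69 * exp(-0.016 * 23)
ML = 69 * 0.6921
ML = 47.76 MU

47.76 MU


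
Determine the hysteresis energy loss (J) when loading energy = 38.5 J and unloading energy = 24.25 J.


Hysteresis loss = loading - unloading
= 38.5 - 24.25
= 14.25 J

14.25 J


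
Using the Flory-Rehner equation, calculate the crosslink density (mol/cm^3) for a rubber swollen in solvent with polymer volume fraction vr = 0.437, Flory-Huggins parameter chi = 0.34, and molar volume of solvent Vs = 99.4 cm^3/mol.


ln(1 - vr) = ln(1 - 0.437) = -0.5745
Numerator = -((-0.5745) + 0.437 + 0.34 * 0.437^2) = 0.0725
Denominator = 99.4 * (0.437^(1/3) - 0.437/2) = 53.7116
nu = 0.0725 / 53.7116 = 0.0014 mol/cm^3

0.0014 mol/cm^3


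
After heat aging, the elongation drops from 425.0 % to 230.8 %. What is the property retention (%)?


Retention = aged / original * 100
= 230.8 / 425.0 * 100
= 54.3%

54.3%


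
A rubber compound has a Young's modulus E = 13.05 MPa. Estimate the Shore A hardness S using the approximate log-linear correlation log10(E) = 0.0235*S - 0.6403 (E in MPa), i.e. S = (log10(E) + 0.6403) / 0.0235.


log10(E) = 0.0235*S - 0.6403  =>  S = (log10(E) + 0.6403) / 0.0235
log10(13.05) = 1.115611
S = (1.115611 + 0.6403) / 0.0235 = 1.755911 / 0.0235
S = 74.7

Shore A = 74.7


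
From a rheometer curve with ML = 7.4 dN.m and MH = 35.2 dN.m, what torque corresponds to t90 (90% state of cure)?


M90 = ML + 0.9 * (MH - ML)
M90 = 7.4 + 0.9 * (35.2 - 7.4)
M90 = 7.4 + 0.9 * 27.8
M90 = 32.42 dN.m

32.42 dN.m


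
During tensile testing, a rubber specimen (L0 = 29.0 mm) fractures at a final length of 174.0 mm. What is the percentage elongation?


Elongation = (Lf - L0) / L0 * 100
= (174.0 - 29.0) / 29.0 * 100
= 145.0 / 29.0 * 100
= 500.0%

500.0%


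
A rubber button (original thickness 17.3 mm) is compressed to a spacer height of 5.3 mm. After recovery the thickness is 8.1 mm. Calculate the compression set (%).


CS = (t0 - recovered) / (t0 - ts) * 100
= (17.3 - 8.1) / (17.3 - 5.3) * 100
= 9.2 / 12.0 * 100
= 76.7%

76.7%


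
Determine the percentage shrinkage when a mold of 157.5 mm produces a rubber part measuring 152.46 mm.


Shrinkage = (mold - part) / mold * 100
= (157.5 - 152.46) / 157.5 * 100
= 5.04 / 157.5 * 100
= 3.2%

3.2%


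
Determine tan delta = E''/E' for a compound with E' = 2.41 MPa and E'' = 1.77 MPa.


tan delta = E'' / E'
= 1.77 / 2.41
= 0.7344

tan delta = 0.7344


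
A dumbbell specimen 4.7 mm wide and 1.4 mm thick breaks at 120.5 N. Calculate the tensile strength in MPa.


Area = width * thickness = 4.7 * 1.4 = 6.58 mm^2
TS = force / area = 120.5 / 6.58 = 18.31 MPa

18.31 MPa


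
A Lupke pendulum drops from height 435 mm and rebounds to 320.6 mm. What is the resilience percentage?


Resilience = h_rebound / h_drop * 100
= 320.6 / 435 * 100
= 73.7%

73.7%


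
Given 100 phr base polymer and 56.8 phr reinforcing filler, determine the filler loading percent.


Filler % = filler / (rubber + filler) * 100
= 56.8 / (100 + 56.8) * 100
= 56.8 / 156.8 * 100
= 36.22%

36.22%


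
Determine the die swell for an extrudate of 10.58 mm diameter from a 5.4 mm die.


Die swell ratio = D_extrudate / D_die
= 10.58 / 5.4
= 1.959

Die swell = 1.959


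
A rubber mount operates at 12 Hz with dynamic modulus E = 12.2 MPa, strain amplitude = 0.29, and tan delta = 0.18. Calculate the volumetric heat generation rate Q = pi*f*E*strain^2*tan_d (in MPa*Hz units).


Q = pi * f * E * strain^2 * tan_d
= pi * 12 * 12.2 * 0.29^2 * 0.18
= pi * 12 * 12.2 * 0.0841 * 0.18
= 6.9624

Q = 6.9624


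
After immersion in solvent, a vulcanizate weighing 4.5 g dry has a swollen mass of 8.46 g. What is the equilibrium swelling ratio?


Q = W_swollen / W_dry
Q = 8.46 / 4.5
Q = 1.88

Q = 1.88


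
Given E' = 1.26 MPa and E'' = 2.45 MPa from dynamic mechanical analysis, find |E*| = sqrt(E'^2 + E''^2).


|E*| = sqrt(E'^2 + E''^2)
= sqrt(1.26^2 + 2.45^2)
= sqrt(1.5876 + 6.0025)
= 2.755 MPa

2.755 MPa


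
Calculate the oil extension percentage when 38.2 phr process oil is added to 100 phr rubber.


Oil % = oil / (100 + oil) * 100
= 38.2 / (100 + 38.2) * 100
= 38.2 / 138.2 * 100
= 27.64%

27.64%


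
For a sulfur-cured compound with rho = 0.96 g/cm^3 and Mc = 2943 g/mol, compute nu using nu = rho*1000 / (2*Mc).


nu = rho * 1000 / (2 * Mc)
nu = 0.96 * 1000 / (2 * 2943)
nu = 960.0 / 5886
nu = 0.1631 mol/L

0.1631 mol/L


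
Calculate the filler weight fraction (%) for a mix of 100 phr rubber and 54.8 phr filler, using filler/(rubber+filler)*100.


Filler % = filler / (rubber + filler) * 100
= 54.8 / (100 + 54.8) * 100
= 54.8 / 154.8 * 100
= 35.4%

35.4%


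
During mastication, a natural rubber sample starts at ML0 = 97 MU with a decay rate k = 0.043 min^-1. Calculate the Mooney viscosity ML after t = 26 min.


ML = ML0 * exp(-k * t)
ML = 97 * exp(-0.043 * 26)
ML = 97 * 0.3269
ML = 31.71 MU

31.71 MU


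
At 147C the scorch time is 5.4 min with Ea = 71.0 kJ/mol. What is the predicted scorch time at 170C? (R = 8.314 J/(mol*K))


Convert temperatures: T1 = 147 + 273.15 = 420.15 K, T2 = 170 + 273.15 = 443.15 K
ts2_new = 5.4 * exp(71000 / 8.314 * (1/443.15 - 1/420.15))
1/T2 - 1/T1 = -1.2353e-04
ts2_new = 1.88 min

1.88 min


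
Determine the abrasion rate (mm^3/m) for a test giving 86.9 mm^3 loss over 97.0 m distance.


Rate = volume_loss / distance
= 86.9 / 97.0
= 0.896 mm^3/m

0.896 mm^3/m


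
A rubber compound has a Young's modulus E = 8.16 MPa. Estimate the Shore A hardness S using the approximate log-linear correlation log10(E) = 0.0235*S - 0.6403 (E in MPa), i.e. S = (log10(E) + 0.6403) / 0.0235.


log10(E) = 0.0235*S - 0.6403  =>  S = (log10(E) + 0.6403) / 0.0235
log10(8.16) = 0.911690
S = (0.911690 + 0.6403) / 0.0235 = 1.551990 / 0.0235
S = 66.0

Shore A = 66.0


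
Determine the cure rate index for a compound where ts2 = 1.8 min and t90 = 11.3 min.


CRI = 100 / (t90 - ts2)
= 100 / (11.3 - 1.8)
= 100 / 9.5
= 10.53 min^-1

10.53 min^-1


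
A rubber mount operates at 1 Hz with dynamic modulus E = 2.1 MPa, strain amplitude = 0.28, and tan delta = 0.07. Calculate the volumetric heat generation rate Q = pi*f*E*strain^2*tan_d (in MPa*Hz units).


Q = pi * f * E * strain^2 * tan_d
= pi * 1 * 2.1 * 0.28^2 * 0.07
= pi * 1 * 2.1 * 0.0784 * 0.07
= 0.0362

Q = 0.0362


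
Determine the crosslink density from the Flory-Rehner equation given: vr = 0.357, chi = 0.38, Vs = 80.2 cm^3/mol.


ln(1 - vr) = ln(1 - 0.357) = -0.4416
Numerator = -((-0.4416) + 0.357 + 0.38 * 0.357^2) = 0.0362
Denominator = 80.2 * (0.357^(1/3) - 0.357/2) = 42.5779
nu = 0.0362 / 42.5779 = 8.4973e-04 mol/cm^3

8.4973e-04 mol/cm^3


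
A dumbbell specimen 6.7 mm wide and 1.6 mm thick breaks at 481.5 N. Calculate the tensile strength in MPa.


Area = width * thickness = 6.7 * 1.6 = 10.72 mm^2
TS = force / area = 481.5 / 10.72 = 44.92 MPa

44.92 MPa


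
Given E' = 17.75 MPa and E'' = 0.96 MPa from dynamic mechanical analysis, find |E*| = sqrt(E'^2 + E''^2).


|E*| = sqrt(E'^2 + E''^2)
= sqrt(17.75^2 + 0.96^2)
= sqrt(315.0625 + 0.9216)
= 17.776 MPa

17.776 MPa


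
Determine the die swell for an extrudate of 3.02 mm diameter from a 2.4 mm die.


Die swell ratio = D_extrudate / D_die
= 3.02 / 2.4
= 1.258

Die swell = 1.258


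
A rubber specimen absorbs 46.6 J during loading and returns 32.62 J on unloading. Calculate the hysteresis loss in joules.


Hysteresis loss = loading - unloading
= 46.6 - 32.62
= 13.98 J

13.98 J


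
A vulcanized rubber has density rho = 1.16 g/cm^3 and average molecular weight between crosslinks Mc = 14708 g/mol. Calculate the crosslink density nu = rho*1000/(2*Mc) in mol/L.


nu = rho * 1000 / (2 * Mc)
nu = 1.16 * 1000 / (2 * 14708)
nu = 1160.0 / 29416
nu = 0.0394 mol/L

0.0394 mol/L


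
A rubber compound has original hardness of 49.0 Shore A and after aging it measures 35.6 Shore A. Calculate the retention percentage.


Retention = aged / original * 100
= 35.6 / 49.0 * 100
= 72.7%

72.7%


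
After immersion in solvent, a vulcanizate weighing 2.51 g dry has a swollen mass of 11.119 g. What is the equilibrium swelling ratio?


Q = W_swollen / W_dry
Q = 11.119 / 2.51
Q = 4.43

Q = 4.43


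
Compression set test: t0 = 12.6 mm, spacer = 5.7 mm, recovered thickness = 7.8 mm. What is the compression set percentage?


CS = (t0 - recovered) / (t0 - ts) * 100
= (12.6 - 7.8) / (12.6 - 5.7) * 100
= 4.8 / 6.9 * 100
= 69.6%

69.6%


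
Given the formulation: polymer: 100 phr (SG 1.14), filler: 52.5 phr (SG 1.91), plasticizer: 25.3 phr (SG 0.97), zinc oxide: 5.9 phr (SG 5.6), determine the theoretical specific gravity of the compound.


Sum of weights = 183.7
Volume contributions:
  polymer: 100/1.14 = 87.7193
  filler: 52.5/1.91 = 27.4869
  plasticizer: 25.3/0.97 = 26.0825
  zinc oxide: 5.9/5.6 = 1.0536
Sum of volumes = 142.3423
SG = 183.7 / 142.3423 = 1.291

SG = 1.291


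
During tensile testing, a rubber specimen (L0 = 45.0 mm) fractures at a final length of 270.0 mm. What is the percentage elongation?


Elongation = (Lf - L0) / L0 * 100
= (270.0 - 45.0) / 45.0 * 100
= 225.0 / 45.0 * 100
= 500.0%

500.0%


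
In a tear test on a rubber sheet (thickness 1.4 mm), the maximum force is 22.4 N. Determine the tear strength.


Tear strength = force / thickness
= 22.4 / 1.4
= 16.0 N/mm

16.0 N/mm


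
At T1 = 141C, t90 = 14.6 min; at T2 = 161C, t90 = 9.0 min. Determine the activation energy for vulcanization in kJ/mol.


T1 = 414.15 K, T2 = 434.15 K
1/T1 - 1/T2 = 1.1123e-04
ln(t1/t2) = ln(14.6/9.0) = 0.4838
Ea = 8.314 * 0.4838 / 1.1123e-04 = 36161.0159 J/mol
Ea = 36.16 kJ/mol

36.16 kJ/mol


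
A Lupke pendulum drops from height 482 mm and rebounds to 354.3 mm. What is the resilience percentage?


Resilience = h_rebound / h_drop * 100
= 354.3 / 482 * 100
= 73.5%

73.5%


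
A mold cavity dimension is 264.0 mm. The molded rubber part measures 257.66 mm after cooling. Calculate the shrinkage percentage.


Shrinkage = (mold - part) / mold * 100
= (264.0 - 257.66) / 264.0 * 100
= 6.34 / 264.0 * 100
= 2.4%

2.4%


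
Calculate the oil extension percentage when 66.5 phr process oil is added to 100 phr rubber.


Oil % = oil / (100 + oil) * 100
= 66.5 / (100 + 66.5) * 100
= 66.5 / 166.5 * 100
= 39.94%

39.94%


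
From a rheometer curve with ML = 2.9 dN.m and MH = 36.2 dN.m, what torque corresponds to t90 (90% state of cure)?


M90 = ML + 0.9 * (MH - ML)
M90 = 2.9 + 0.9 * (36.2 - 2.9)
M90 = 2.9 + 0.9 * 33.3
M90 = 32.87 dN.m

32.87 dN.m


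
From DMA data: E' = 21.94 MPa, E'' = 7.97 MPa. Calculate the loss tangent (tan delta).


tan delta = E'' / E'
= 7.97 / 21.94
= 0.3633

tan delta = 0.3633


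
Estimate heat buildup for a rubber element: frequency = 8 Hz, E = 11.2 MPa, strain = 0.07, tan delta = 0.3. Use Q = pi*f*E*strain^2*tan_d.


Q = pi * f * E * strain^2 * tan_d
= pi * 8 * 11.2 * 0.07^2 * 0.3
= pi * 8 * 11.2 * 0.0049 * 0.3
= 0.4138

Q = 0.4138


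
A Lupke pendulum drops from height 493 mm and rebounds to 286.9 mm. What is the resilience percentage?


Resilience = h_rebound / h_drop * 100
= 286.9 / 493 * 100
= 58.2%

58.2%


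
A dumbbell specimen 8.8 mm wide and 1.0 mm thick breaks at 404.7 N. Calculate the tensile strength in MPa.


Area = width * thickness = 8.8 * 1.0 = 8.8 mm^2
TS = force / area = 404.7 / 8.8 = 45.99 MPa

45.99 MPa


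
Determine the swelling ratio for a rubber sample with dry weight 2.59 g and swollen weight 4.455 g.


Q = W_swollen / W_dry
Q = 4.455 / 2.59
Q = 1.72

Q = 1.72


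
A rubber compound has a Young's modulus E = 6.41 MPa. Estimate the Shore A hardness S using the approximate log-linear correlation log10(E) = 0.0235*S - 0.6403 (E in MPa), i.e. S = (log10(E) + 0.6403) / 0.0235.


log10(E) = 0.0235*S - 0.6403  =>  S = (log10(E) + 0.6403) / 0.0235
log10(6.41) = 0.806858
S = (0.806858 + 0.6403) / 0.0235 = 1.447158 / 0.0235
S = 61.6

Shore A = 61.6


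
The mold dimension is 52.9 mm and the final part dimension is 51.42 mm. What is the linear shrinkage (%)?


Shrinkage = (mold - part) / mold * 100
= (52.9 - 51.42) / 52.9 * 100
= 1.48 / 52.9 * 100
= 2.8%

2.8%


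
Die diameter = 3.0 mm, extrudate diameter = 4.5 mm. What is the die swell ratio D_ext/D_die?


Die swell ratio = D_extrudate / D_die
= 4.5 / 3.0
= 1.5

Die swell = 1.5


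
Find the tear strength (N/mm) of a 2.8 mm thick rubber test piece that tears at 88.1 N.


Tear strength = force / thickness
= 88.1 / 2.8
= 31.46 N/mm

31.46 N/mm


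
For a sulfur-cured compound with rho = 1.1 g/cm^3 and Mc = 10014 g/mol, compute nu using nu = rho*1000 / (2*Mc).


nu = rho * 1000 / (2 * Mc)
nu = 1.1 * 1000 / (2 * 10014)
nu = 1100.0 / 20028
nu = 0.0549 mol/L

0.0549 mol/L


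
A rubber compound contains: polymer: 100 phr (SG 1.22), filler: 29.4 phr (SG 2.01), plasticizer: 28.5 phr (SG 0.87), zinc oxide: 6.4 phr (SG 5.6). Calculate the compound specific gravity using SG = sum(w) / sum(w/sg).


Sum of weights = 164.3
Volume contributions:
  polymer: 100/1.22 = 81.9672
  filler: 29.4/2.01 = 14.6269
  plasticizer: 28.5/0.87 = 32.7586
  zinc oxide: 6.4/5.6 = 1.1429
Sum of volumes = 130.4956
SG = 164.3 / 130.4956 = 1.259

SG = 1.259


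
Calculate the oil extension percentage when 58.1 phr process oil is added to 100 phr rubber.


Oil % = oil / (100 + oil) * 100
= 58.1 / (100 + 58.1) * 100
= 58.1 / 158.1 * 100
= 36.75%

36.75%


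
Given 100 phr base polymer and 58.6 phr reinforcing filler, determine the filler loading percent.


Filler % = filler / (rubber + filler) * 100
= 58.6 / (100 + 58.6) * 100
= 58.6 / 158.6 * 100
= 36.95%

36.95%


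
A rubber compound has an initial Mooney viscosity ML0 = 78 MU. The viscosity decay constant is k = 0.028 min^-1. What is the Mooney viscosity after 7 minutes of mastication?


ML = ML0 * exp(-k * t)
ML = 78 * exp(-0.028 * 7)
ML = 78 * 0.8220
ML = 64.12 MU

64.12 MU


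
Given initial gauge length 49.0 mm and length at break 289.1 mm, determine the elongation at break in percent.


Elongation = (Lf - L0) / L0 * 100
= (289.1 - 49.0) / 49.0 * 100
= 240.1 / 49.0 * 100
= 490.0%

490.0%


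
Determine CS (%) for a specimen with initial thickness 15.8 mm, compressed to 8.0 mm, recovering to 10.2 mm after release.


CS = (t0 - recovered) / (t0 - ts) * 100
= (15.8 - 10.2) / (15.8 - 8.0) * 100
= 5.6 / 7.8 * 100
= 71.8%

71.8%


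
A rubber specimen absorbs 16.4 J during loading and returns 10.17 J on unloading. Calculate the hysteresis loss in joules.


Hysteresis loss = loading - unloading
= 16.4 - 10.17
= 6.23 J

6.23 J


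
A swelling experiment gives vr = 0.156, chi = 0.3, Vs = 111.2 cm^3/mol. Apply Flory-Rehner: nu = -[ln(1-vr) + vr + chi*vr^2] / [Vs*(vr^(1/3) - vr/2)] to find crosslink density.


ln(1 - vr) = ln(1 - 0.156) = -0.1696
Numerator = -((-0.1696) + 0.156 + 0.3 * 0.156^2) = 0.0063
Denominator = 111.2 * (0.156^(1/3) - 0.156/2) = 51.1877
nu = 0.0063 / 51.1877 = 1.2312e-04 mol/cm^3

1.2312e-04 mol/cm^3


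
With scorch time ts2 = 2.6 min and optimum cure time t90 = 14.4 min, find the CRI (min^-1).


CRI = 100 / (t90 - ts2)
= 100 / (14.4 - 2.6)
= 100 / 11.8
= 8.47 min^-1

8.47 min^-1


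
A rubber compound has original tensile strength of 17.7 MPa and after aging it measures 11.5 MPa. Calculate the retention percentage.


Retention = aged / original * 100
= 11.5 / 17.7 * 100
= 65.0%

65.0%


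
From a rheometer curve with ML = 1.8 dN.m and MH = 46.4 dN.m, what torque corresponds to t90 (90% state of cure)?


M90 = ML + 0.9 * (MH - ML)
M90 = 1.8 + 0.9 * (46.4 - 1.8)
M90 = 1.8 + 0.9 * 44.6
M90 = 41.94 dN.m

41.94 dN.m


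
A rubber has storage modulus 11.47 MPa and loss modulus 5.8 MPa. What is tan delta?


tan delta = E'' / E'
= 5.8 / 11.47
= 0.5057

tan delta = 0.5057


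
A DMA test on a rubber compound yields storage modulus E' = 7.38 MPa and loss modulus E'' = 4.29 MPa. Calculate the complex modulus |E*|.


|E*| = sqrt(E'^2 + E''^2)
= sqrt(7.38^2 + 4.29^2)
= sqrt(54.4644 + 18.4041)
= 8.536 MPa

8.536 MPa


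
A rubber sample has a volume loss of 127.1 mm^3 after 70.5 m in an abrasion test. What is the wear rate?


Rate = volume_loss / distance
= 127.1 / 70.5
= 1.803 mm^3/m

1.803 mm^3/m


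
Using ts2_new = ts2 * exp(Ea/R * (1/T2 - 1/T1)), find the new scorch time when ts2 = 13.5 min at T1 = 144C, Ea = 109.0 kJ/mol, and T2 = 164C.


Convert temperatures: T1 = 144 + 273.15 = 417.15 K, T2 = 164 + 273.15 = 437.15 K
ts2_new = 13.5 * exp(109000 / 8.314 * (1/437.15 - 1/417.15))
1/T2 - 1/T1 = -1.0967e-04
ts2_new = 3.21 min

3.21 min


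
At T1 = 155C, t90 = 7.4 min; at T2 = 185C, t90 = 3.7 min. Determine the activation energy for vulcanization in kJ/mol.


T1 = 428.15 K, T2 = 458.15 K
1/T1 - 1/T2 = 1.5294e-04
ln(t1/t2) = ln(7.4/3.7) = 0.6931
Ea = 8.314 * 0.6931 / 1.5294e-04 = 37680.6049 J/mol
Ea = 37.68 kJ/mol

37.68 kJ/mol


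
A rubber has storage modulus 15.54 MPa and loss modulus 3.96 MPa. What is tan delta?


tan delta = E'' / E'
= 3.96 / 15.54
= 0.2548

tan delta = 0.2548


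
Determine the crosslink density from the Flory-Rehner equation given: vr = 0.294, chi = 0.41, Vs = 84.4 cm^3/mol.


ln(1 - vr) = ln(1 - 0.294) = -0.3481
Numerator = -((-0.3481) + 0.294 + 0.41 * 0.294^2) = 0.0187
Denominator = 84.4 * (0.294^(1/3) - 0.294/2) = 43.7141
nu = 0.0187 / 43.7141 = 4.2781e-04 mol/cm^3

4.2781e-04 mol/cm^3


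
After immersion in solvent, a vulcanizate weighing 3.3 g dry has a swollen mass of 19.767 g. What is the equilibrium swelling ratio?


Q = W_swollen / W_dry
Q = 19.767 / 3.3
Q = 5.99

Q = 5.99


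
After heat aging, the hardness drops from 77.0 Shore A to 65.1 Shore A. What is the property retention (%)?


Retention = aged / original * 100
= 65.1 / 77.0 * 100
= 84.5%

84.5%


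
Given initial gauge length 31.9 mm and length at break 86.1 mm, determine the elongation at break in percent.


Elongation = (Lf - L0) / L0 * 100
= (86.1 - 31.9) / 31.9 * 100
= 54.2 / 31.9 * 100
= 169.9%

169.9%


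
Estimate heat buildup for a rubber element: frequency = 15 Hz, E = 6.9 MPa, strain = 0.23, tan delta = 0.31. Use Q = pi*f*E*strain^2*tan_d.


Q = pi * f * E * strain^2 * tan_d
= pi * 15 * 6.9 * 0.23^2 * 0.31
= pi * 15 * 6.9 * 0.0529 * 0.31
= 5.3322

Q = 5.3322


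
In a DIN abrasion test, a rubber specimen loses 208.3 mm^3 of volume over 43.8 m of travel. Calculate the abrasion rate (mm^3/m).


Rate = volume_loss / distance
= 208.3 / 43.8
= 4.756 mm^3/m

4.756 mm^3/m


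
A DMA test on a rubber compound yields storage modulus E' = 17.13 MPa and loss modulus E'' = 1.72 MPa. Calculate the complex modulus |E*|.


|E*| = sqrt(E'^2 + E''^2)
= sqrt(17.13^2 + 1.72^2)
= sqrt(293.4369 + 2.9584)
= 17.216 MPa

17.216 MPa


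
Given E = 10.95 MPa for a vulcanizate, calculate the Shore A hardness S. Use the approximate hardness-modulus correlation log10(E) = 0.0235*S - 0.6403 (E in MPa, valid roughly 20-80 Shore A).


log10(E) = 0.0235*S - 0.6403  =>  S = (log10(E) + 0.6403) / 0.0235
log10(10.95) = 1.039414
S = (1.039414 + 0.6403) / 0.0235 = 1.679714 / 0.0235
S = 71.5

Shore A = 71.5


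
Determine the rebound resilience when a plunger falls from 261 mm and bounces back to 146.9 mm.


Resilience = h_rebound / h_drop * 100
= 146.9 / 261 * 100
= 56.3%

56.3%


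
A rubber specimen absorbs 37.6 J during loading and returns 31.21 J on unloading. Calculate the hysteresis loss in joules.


Hysteresis loss = loading - unloading
= 37.6 - 31.21
= 6.39 J

6.39 J


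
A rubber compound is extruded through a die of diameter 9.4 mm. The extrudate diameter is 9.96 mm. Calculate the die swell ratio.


Die swell ratio = D_extrudate / D_die
= 9.96 / 9.4
= 1.06

Die swell = 1.06


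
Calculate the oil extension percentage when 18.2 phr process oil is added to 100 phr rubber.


Oil % = oil / (100 + oil) * 100
= 18.2 / (100 + 18.2) * 100
= 18.2 / 118.2 * 100
= 15.4%

15.4%


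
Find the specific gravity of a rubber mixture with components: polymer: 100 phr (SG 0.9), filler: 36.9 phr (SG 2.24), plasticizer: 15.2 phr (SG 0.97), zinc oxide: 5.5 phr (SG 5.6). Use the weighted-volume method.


Sum of weights = 157.6
Volume contributions:
  polymer: 100/0.9 = 111.1111
  filler: 36.9/2.24 = 16.4732
  plasticizer: 15.2/0.97 = 15.6701
  zinc oxide: 5.5/5.6 = 0.9821
Sum of volumes = 144.2366
SG = 157.6 / 144.2366 = 1.093

SG = 1.093


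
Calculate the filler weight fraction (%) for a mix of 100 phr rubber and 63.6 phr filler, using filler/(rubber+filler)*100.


Filler % = filler / (rubber + filler) * 100
= 63.6 / (100 + 63.6) * 100
= 63.6 / 163.6 * 100
= 38.88%

38.88%


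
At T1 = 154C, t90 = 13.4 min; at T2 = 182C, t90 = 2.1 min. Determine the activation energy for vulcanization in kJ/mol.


T1 = 427.15 K, T2 = 455.15 K
1/T1 - 1/T2 = 1.4402e-04
ln(t1/t2) = ln(13.4/2.1) = 1.8533
Ea = 8.314 * 1.8533 / 1.4402e-04 = 106988.4119 J/mol
Ea = 106.99 kJ/mol

106.99 kJ/mol


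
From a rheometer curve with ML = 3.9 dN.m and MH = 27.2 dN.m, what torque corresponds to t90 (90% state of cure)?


M90 = ML + 0.9 * (MH - ML)
M90 = 3.9 + 0.9 * (27.2 - 3.9)
M90 = 3.9 + 0.9 * 23.3
M90 = 24.87 dN.m

24.87 dN.m


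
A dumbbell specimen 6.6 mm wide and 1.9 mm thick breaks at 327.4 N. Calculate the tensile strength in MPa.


Area = width * thickness = 6.6 * 1.9 = 12.54 mm^2
TS = force / area = 327.4 / 12.54 = 26.11 MPa

26.11 MPa


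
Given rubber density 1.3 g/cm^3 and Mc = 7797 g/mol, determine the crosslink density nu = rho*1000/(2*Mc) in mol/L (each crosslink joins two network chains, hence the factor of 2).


nu = rho * 1000 / (2 * Mc)
nu = 1.3 * 1000 / (2 * 7797)
nu = 1300.0 / 15594
nu = 0.0834 mol/L

0.0834 mol/L


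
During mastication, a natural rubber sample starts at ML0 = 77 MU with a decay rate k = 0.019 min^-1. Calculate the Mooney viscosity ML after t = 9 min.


ML = ML0 * exp(-k * t)
ML = 77 * exp(-0.019 * 9)
ML = 77 * 0.8428
ML = 64.9 MU

64.9 MU


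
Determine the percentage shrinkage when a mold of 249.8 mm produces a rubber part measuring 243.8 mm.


Shrinkage = (mold - part) / mold * 100
= (249.8 - 243.8) / 249.8 * 100
= 6.0 / 249.8 * 100
= 2.4%

2.4%


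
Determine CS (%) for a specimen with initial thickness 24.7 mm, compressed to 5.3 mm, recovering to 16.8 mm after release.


CS = (t0 - recovered) / (t0 - ts) * 100
= (24.7 - 16.8) / (24.7 - 5.3) * 100
= 7.9 / 19.4 * 100
= 40.7%

40.7%


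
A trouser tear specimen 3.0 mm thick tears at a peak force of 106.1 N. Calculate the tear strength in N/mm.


Tear strength = force / thickness
= 106.1 / 3.0
= 35.37 N/mm

35.37 N/mm


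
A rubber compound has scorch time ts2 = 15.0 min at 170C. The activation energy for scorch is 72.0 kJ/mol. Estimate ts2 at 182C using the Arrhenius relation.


Convert temperatures: T1 = 170 + 273.15 = 443.15 K, T2 = 182 + 273.15 = 455.15 K
ts2_new = 15.0 * exp(72000 / 8.314 * (1/455.15 - 1/443.15))
1/T2 - 1/T1 = -5.9494e-05
ts2_new = 8.96 min

8.96 min


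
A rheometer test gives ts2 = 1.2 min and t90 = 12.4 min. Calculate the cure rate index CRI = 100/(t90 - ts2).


CRI = 100 / (t90 - ts2)
= 100 / (12.4 - 1.2)
= 100 / 11.2
= 8.93 min^-1

8.93 min^-1


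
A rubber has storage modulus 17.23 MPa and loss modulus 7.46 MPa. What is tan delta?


tan delta = E'' / E'
= 7.46 / 17.23
= 0.433

tan delta = 0.433


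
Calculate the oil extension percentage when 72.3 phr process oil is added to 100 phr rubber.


Oil % = oil / (100 + oil) * 100
= 72.3 / (100 + 72.3) * 100
= 72.3 / 172.3 * 100
= 41.96%

41.96%


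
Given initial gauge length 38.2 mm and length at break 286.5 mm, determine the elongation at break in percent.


Elongation = (Lf - L0) / L0 * 100
= (286.5 - 38.2) / 38.2 * 100
= 248.3 / 38.2 * 100
= 650.0%

650.0%


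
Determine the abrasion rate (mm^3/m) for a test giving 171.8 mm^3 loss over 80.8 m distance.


Rate = volume_loss / distance
= 171.8 / 80.8
= 2.126 mm^3/m

2.126 mm^3/m


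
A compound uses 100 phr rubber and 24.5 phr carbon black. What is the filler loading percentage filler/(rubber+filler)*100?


Filler % = filler / (rubber + filler) * 100
= 24.5 / (100 + 24.5) * 100
= 24.5 / 124.5 * 100
= 19.68%

19.68%


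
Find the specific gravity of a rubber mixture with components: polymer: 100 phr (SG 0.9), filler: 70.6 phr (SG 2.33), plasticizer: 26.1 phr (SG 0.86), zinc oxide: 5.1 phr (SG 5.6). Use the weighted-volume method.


Sum of weights = 201.8
Volume contributions:
  polymer: 100/0.9 = 111.1111
  filler: 70.6/2.33 = 30.3004
  plasticizer: 26.1/0.86 = 30.3488
  zinc oxide: 5.1/5.6 = 0.9107
Sum of volumes = 172.6711
SG = 201.8 / 172.6711 = 1.169

SG = 1.169


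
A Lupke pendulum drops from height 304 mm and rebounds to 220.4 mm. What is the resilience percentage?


Resilience = h_rebound / h_drop * 100
= 220.4 / 304 * 100
= 72.5%

72.5%


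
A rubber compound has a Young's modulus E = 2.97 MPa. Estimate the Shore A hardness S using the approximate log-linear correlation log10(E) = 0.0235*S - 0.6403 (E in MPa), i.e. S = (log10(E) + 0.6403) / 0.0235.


log10(E) = 0.0235*S - 0.6403  =>  S = (log10(E) + 0.6403) / 0.0235
log10(2.97) = 0.472756
S = (0.472756 + 0.6403) / 0.0235 = 1.113056 / 0.0235
S = 47.4

Shore A = 47.4


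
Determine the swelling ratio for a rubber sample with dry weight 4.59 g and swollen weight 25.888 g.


Q = W_swollen / W_dry
Q = 25.888 / 4.59
Q = 5.64

Q = 5.64


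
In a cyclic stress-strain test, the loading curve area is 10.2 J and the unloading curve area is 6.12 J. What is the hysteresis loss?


Hysteresis loss = loading - unloading
= 10.2 - 6.12
= 4.08 J

4.08 J


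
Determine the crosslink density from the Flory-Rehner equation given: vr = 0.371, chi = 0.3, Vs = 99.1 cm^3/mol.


ln(1 - vr) = ln(1 - 0.371) = -0.4636
Numerator = -((-0.4636) + 0.371 + 0.3 * 0.371^2) = 0.0513
Denominator = 99.1 * (0.371^(1/3) - 0.371/2) = 52.8254
nu = 0.0513 / 52.8254 = 9.7172e-04 mol/cm^3

9.7172e-04 mol/cm^3


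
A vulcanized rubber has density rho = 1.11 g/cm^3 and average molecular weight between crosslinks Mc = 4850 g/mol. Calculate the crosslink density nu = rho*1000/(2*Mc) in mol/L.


nu = rho * 1000 / (2 * Mc)
nu = 1.11 * 1000 / (2 * 4850)
nu = 1110.0 / 9700
nu = 0.1144 mol/L

0.1144 mol/L


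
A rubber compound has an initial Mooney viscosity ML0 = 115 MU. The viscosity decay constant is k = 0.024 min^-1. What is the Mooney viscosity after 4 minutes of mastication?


ML = ML0 * exp(-k * t)
ML = 115 * exp(-0.024 * 4)
ML = 115 * 0.9085
ML = 104.47 MU

104.47 MU


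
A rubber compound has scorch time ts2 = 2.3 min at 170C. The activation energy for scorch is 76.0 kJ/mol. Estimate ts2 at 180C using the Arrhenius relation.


Convert temperatures: T1 = 170 + 273.15 = 443.15 K, T2 = 180 + 273.15 = 453.15 K
ts2_new = 2.3 * exp(76000 / 8.314 * (1/453.15 - 1/443.15))
1/T2 - 1/T1 = -4.9797e-05
ts2_new = 1.46 min

1.46 min


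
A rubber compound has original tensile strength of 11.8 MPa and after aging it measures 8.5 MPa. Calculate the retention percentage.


Retention = aged / original * 100
= 8.5 / 11.8 * 100
= 72.0%

72.0%


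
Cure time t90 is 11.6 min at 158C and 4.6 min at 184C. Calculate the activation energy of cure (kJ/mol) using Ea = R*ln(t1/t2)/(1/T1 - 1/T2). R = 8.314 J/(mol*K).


T1 = 431.15 K, T2 = 457.15 K
1/T1 - 1/T2 = 1.3191e-04
ln(t1/t2) = ln(11.6/4.6) = 0.9249
Ea = 8.314 * 0.9249 / 1.3191e-04 = 58296.3652 J/mol
Ea = 58.3 kJ/mol

58.3 kJ/mol


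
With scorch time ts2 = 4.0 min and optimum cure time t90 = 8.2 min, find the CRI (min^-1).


CRI = 100 / (t90 - ts2)
= 100 / (8.2 - 4.0)
= 100 / 4.2
= 23.81 min^-1

23.81 min^-1


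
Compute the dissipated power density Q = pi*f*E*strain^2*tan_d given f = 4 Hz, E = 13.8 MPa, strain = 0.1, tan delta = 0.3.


Q = pi * f * E * strain^2 * tan_d
= pi * 4 * 13.8 * 0.1^2 * 0.3
= pi * 4 * 13.8 * 0.0100 * 0.3
= 0.5202

Q = 0.5202


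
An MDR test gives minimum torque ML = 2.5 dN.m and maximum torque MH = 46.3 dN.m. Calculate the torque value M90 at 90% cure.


M90 = ML + 0.9 * (MH - ML)
M90 = 2.5 + 0.9 * (46.3 - 2.5)
M90 = 2.5 + 0.9 * 43.8
M90 = 41.92 dN.m

41.92 dN.m


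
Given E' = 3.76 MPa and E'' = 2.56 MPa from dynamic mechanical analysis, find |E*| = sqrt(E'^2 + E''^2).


|E*| = sqrt(E'^2 + E''^2)
= sqrt(3.76^2 + 2.56^2)
= sqrt(14.1376 + 6.5536)
= 4.549 MPa

4.549 MPa


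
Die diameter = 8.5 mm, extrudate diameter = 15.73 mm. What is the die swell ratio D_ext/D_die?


Die swell ratio = D_extrudate / D_die
= 15.73 / 8.5
= 1.851

Die swell = 1.851


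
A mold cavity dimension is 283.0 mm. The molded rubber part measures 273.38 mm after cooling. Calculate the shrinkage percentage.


Shrinkage = (mold - part) / mold * 100
= (283.0 - 273.38) / 283.0 * 100
= 9.62 / 283.0 * 100
= 3.4%

3.4%


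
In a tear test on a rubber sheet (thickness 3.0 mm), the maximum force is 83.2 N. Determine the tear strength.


Tear strength = force / thickness
= 83.2 / 3.0
= 27.73 N/mm

27.73 N/mm


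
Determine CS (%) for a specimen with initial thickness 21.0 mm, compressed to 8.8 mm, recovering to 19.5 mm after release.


CS = (t0 - recovered) / (t0 - ts) * 100
= (21.0 - 19.5) / (21.0 - 8.8) * 100
= 1.5 / 12.2 * 100
= 12.3%

12.3%


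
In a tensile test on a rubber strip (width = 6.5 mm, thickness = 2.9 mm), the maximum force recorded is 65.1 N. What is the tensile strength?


Area = width * thickness = 6.5 * 2.9 = 18.85 mm^2
TS = force / area = 65.1 / 18.85 = 3.45 MPa

3.45 MPa
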